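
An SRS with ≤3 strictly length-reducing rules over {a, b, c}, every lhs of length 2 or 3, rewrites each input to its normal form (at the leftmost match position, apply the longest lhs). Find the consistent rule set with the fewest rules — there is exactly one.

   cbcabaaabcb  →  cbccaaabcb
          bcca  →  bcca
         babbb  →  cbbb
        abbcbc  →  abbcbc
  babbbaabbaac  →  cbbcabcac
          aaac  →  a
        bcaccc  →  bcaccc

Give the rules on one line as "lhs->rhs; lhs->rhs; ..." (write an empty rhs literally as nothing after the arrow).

  | cbcabaaabcb => cbccaaabcb
  | bcca
  | babbb => cbbb
  | abbcbc

aac->; aba->ca; ba->c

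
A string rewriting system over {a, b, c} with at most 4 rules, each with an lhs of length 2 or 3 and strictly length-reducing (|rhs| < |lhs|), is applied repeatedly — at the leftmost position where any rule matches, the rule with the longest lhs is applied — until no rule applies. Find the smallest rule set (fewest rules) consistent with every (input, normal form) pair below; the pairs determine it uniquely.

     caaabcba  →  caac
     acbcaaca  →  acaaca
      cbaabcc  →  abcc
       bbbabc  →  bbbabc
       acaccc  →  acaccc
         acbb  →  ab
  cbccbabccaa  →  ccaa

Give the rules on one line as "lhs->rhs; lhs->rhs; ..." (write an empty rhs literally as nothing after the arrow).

  | caaabcba => caaccba => caac
  | acbcaaca => acaaca
  | cbaabcc => abcc
  | bbbabc

aab->ac; cb->; cba->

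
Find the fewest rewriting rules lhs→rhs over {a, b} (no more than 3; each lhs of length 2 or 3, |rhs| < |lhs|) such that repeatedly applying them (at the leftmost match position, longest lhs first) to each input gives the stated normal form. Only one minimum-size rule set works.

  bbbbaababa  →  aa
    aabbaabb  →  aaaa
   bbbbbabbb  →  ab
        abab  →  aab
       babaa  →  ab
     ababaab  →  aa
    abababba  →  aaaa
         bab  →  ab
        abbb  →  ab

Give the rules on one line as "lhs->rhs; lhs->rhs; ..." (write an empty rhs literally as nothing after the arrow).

abb->a; ba->a; baa->b

  | bbbbaababa => bbbbbaba => bbbbaba => bbbaba => bbaba => baba => aba => aa
  | aabbaabb => aaaabb => aaaa
  | bbbbbabbb => bbbbabbb => bbbabbb => bbabbb => babbb => abbb => ab
  | abab => aab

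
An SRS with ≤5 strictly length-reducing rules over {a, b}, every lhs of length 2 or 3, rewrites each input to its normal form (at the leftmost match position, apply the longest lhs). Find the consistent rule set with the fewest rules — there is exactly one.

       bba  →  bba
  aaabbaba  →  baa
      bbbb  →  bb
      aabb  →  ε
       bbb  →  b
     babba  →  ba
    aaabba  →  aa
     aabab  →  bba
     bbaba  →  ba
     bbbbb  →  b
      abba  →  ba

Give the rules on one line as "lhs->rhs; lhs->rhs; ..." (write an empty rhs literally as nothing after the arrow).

aab->ba; abb->b; bab->; bbb->b

  | bba
  | aaabbaba => abababa => aaba => baa
  | bbbb => bb
  | aabb => bab => ε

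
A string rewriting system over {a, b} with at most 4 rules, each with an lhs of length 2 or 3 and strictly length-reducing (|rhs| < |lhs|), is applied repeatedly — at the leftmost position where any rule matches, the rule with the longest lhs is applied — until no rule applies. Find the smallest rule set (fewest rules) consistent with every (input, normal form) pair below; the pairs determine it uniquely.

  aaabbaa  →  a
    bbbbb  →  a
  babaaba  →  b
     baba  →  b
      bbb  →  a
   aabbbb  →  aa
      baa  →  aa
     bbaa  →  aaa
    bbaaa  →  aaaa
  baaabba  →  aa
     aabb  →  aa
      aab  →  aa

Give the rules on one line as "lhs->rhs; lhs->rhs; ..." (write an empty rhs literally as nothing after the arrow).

ab->a; aba->b; ba->a; bb->a

  | aaabbaa => aaabaa => aaba => ab => a
  | bbbbb => abbb => abb => ab => a
  | babaaba => abaaba => baba => aba => b
  | baba => aba => b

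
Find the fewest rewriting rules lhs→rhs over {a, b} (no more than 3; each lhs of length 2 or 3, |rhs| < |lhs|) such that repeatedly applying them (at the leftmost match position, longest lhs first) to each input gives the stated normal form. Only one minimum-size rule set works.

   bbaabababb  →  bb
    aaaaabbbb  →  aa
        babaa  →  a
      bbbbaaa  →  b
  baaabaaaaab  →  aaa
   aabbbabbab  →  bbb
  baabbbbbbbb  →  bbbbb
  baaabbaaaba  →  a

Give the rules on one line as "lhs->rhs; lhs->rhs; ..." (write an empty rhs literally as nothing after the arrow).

aab->; abb->aa; ba->

  | bbaabababb => babababb => bababb => babb => bb
  | aaaaabbbb => aaabbb => abb => aa
  | babaa => baa => a
  | bbbbaaa => bbbaa => bba => b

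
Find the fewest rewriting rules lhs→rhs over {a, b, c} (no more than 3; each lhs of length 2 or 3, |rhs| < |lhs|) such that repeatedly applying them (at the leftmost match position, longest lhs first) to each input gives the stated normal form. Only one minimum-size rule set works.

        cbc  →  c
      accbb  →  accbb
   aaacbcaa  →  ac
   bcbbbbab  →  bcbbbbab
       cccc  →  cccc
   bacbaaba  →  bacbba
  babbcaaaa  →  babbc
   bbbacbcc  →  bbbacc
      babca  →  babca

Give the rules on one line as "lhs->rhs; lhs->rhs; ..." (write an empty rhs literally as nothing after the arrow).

aa->; cbc->c

  | cbc => c
  | accbb
  | aaacbcaa => acbcaa => acaa => ac
  | bcbbbbab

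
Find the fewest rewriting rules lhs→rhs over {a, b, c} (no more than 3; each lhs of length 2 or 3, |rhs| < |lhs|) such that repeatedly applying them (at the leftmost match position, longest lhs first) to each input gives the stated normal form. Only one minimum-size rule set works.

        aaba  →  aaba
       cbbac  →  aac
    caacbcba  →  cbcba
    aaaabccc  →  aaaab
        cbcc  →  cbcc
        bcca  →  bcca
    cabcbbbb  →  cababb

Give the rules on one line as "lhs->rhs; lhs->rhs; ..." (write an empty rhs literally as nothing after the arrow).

caa->; cbb->a; ccc->

  | aaba
  | cbbac => aac
  | caacbcba => cbcba
  | aaaabccc => aaaab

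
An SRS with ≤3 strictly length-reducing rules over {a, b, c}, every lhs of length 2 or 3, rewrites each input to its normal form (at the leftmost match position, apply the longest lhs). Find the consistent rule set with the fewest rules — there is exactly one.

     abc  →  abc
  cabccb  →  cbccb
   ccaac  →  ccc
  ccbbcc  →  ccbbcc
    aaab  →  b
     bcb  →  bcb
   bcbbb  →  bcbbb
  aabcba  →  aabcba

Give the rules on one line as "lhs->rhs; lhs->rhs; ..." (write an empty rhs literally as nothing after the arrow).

aaa->; ca->c

  | abc
  | cabccb => cbccb
  | ccaac => ccac => ccc
  | ccbbcc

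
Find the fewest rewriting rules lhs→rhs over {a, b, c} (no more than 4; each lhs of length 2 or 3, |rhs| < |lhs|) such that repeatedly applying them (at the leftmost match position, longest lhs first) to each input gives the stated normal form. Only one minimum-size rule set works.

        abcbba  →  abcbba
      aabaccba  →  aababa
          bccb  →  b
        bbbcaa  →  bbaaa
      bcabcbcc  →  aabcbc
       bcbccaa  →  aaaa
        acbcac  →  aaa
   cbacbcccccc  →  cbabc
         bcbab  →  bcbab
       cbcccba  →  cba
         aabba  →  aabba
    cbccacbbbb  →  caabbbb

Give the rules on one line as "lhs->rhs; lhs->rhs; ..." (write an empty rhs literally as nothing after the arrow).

ac->a; bca->aa; cc->c; ccb->

  | abcbba
  | aabaccba => aabacba => aababa
  | bccb => b
  | bbbcaa => bbaaa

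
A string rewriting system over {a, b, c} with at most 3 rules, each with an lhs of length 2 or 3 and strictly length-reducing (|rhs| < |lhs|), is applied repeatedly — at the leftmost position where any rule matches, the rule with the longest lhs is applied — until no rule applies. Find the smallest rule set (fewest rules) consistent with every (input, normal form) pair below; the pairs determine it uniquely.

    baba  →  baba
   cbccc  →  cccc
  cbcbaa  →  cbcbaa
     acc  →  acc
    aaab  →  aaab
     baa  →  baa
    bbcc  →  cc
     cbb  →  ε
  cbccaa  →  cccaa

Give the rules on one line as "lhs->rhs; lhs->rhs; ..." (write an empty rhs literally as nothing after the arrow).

  | baba
  | cbccc => cccc
  | cbcbaa
  | acc

bcc->cc; cbb->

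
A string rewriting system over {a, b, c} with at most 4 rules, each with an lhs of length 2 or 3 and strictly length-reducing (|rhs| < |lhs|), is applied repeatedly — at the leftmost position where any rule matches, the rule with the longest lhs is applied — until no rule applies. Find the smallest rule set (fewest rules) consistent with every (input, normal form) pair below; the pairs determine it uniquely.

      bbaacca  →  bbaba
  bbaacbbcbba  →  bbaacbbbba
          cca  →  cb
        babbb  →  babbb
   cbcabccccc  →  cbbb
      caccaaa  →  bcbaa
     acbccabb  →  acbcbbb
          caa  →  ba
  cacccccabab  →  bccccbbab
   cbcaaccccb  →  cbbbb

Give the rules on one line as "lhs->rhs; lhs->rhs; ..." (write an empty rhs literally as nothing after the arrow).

acc->b; bbc->bb; ca->b

  | bbaacca => bbaba
  | bbaacbbcbba => bbaacbbbba
  | cca => cb
  | babbb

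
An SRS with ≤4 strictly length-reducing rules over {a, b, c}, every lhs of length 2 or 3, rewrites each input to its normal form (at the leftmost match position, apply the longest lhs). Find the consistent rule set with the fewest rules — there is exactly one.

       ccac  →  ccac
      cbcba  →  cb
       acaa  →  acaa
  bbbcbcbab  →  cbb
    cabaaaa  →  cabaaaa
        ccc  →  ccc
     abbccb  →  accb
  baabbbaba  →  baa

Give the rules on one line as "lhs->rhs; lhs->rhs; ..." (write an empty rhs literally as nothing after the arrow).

bba->; bc->c; cba->b

  | ccac
  | cbcba => ccba => cb
  | acaa
  | bbbcbcbab => bbcbcbab => bcbcbab => cbcbab => ccbab => cbb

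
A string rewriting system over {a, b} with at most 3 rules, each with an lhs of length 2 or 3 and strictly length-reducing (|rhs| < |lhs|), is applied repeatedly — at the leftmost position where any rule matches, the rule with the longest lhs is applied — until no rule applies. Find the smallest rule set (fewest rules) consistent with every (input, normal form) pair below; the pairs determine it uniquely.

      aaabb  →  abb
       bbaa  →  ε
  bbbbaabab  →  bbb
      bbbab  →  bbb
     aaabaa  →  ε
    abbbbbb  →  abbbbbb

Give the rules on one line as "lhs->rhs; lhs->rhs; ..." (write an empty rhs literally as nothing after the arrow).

aa->; ba->

  | aaabb => abb
  | bbaa => ba => ε
  | bbbbaabab => bbbabab => bbbab => bbb
  | bbbab => bbb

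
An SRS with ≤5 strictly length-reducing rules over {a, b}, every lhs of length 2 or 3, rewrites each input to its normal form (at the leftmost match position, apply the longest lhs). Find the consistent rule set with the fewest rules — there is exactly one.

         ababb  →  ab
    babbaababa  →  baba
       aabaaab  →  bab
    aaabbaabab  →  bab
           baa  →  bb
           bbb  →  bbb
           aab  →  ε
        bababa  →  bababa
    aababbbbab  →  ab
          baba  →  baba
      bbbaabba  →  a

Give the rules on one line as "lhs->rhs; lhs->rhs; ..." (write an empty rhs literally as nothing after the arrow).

  | ababb => ab
  | babbaababa => baababa => baba
  | aabaaab => aaab => bab
  | aaabbaabab => babbaabab => baabab => bab

aa->b; aab->; abb->; bba->a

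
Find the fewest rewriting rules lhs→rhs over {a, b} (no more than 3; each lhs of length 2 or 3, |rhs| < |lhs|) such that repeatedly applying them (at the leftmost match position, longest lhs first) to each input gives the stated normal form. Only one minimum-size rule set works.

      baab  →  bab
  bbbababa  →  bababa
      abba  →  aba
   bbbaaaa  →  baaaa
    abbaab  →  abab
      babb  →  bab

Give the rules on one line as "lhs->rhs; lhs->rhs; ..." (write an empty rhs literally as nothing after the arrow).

aab->ab; bb->b

  | baab => bab
  | bbbababa => bbababa => bababa
  | abba => aba
  | bbbaaaa => bbaaaa => baaaa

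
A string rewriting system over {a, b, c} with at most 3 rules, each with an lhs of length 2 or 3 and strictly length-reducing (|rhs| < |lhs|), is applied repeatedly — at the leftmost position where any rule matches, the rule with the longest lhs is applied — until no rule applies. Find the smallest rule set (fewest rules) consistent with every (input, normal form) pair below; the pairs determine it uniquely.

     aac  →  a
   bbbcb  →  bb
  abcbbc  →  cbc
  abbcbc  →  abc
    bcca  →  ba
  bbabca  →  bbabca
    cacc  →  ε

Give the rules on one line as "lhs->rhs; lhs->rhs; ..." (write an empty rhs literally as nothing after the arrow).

ac->; bcb->cc; cc->

  | aac => a
  | bbbcb => bbcc => bb
  | abcbbc => accbc => cbc
  | abbcbc => abccc => abc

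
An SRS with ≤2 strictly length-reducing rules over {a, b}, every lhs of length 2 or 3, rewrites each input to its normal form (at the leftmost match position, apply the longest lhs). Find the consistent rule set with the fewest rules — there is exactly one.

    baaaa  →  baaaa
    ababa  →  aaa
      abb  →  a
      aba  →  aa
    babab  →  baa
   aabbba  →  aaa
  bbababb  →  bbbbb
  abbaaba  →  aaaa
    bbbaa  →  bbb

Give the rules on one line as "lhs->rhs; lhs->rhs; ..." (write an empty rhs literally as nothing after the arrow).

ab->a; bba->bb

  | baaaa
  | ababa => aaba => aaa
  | abb => ab => a
  | aba => aa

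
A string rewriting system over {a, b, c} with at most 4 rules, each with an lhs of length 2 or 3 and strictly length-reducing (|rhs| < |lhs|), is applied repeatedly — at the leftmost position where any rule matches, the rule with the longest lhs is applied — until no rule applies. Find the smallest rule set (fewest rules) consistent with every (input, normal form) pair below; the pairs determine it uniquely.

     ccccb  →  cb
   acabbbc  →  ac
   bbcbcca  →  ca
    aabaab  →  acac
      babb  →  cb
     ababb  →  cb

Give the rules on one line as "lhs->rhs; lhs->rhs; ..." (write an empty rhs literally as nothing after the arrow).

  | ccccb => cccb => ccb => cb
  | acabbbc => accbbc => acbbc => acbc => acc => ac
  | bbcbcca => bcbcca => cbcca => ccca => cca => ca
  | aabaab => acaab => acac

ab->c; bc->c; cc->c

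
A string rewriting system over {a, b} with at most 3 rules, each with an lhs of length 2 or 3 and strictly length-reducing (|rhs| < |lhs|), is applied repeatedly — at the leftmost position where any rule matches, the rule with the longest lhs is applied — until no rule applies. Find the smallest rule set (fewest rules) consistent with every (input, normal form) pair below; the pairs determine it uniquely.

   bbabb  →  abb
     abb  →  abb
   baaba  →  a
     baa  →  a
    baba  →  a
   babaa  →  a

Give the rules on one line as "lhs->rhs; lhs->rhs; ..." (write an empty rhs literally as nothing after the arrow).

  | bbabb => babb => abb
  | abb
  | baaba => aaba => aba => aa => a
  | baa => aa => a

aa->a; ba->a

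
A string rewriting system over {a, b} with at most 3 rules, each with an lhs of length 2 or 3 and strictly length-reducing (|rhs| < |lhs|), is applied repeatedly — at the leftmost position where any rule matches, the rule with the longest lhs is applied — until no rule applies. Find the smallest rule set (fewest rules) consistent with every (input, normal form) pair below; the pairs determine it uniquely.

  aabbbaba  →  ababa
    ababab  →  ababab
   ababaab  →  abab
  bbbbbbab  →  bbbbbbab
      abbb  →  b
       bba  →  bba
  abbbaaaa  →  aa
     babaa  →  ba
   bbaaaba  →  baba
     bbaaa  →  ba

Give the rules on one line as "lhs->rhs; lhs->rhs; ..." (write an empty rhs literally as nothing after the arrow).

  | aabbbaba => ababa
  | ababab
  | ababaab => abab
  | bbbbbbab

abb->; baa->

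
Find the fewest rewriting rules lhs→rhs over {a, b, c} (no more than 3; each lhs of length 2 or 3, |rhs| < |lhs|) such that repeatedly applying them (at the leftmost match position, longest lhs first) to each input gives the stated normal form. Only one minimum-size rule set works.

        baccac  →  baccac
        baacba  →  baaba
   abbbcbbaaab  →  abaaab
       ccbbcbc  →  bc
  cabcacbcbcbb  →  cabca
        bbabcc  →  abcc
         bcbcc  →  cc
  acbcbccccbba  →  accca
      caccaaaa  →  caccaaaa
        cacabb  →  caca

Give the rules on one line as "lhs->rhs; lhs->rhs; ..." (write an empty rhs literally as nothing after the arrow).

bb->; cb->b; cbb->

  | baccac
  | baacba => baaba
  | abbbcbbaaab => abcbbaaab => abaaab
  | ccbbcbc => ccbc => cbc => bc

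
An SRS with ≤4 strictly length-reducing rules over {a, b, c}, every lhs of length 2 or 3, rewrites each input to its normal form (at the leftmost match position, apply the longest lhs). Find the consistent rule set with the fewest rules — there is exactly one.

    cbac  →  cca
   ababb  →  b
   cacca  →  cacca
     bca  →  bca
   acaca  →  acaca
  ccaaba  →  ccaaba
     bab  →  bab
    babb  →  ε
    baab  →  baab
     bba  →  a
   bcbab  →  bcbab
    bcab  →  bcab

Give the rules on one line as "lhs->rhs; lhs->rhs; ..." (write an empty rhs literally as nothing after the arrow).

abb->b; bac->ca; bb->

  | cbac => cca
  | ababb => abb => b
  | cacca
  | bca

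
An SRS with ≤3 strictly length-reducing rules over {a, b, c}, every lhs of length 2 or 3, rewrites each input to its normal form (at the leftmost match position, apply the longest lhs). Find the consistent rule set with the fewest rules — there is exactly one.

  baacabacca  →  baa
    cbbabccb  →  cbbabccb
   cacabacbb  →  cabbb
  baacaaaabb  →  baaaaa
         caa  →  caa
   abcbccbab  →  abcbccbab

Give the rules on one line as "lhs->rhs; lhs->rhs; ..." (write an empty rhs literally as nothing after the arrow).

  | baacabacca => baabacca => baaacca => baaca => baa
  | cbbabccb
  | cacabacbb => cabacbb => cabbb
  | baacaaaabb => baaaaabb => baaaaab => baaaaa

aab->aa; ac->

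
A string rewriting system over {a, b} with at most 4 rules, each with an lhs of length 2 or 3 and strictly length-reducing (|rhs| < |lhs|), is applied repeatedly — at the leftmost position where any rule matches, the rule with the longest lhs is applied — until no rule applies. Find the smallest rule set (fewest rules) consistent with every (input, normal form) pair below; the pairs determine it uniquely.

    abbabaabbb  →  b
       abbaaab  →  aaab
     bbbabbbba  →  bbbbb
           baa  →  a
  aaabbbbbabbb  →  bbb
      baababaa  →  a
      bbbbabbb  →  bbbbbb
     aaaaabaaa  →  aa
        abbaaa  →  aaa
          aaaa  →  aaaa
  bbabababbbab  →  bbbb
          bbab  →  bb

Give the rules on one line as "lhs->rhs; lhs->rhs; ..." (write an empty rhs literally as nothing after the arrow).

aba->ba; abb->; ba->

  | abbabaabbb => abaabbb => baabbb => abbb => b
  | abbaaab => aaab
  | bbbabbbba => bbbbbba => bbbbb
  | baa => a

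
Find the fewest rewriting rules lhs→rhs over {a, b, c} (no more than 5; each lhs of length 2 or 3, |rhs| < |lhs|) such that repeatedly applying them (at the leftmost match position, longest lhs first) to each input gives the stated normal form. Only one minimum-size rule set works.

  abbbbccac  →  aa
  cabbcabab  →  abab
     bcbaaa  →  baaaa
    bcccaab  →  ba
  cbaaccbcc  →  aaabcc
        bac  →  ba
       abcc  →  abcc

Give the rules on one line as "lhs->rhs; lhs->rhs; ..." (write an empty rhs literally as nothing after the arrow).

ac->a; bbc->; ca->; cb->a

  | abbbbccac => abbcac => aac => aa
  | cabbcabab => bbcabab => abab
  | bcbaaa => baaaa
  | bcccaab => bccab => bcb => ba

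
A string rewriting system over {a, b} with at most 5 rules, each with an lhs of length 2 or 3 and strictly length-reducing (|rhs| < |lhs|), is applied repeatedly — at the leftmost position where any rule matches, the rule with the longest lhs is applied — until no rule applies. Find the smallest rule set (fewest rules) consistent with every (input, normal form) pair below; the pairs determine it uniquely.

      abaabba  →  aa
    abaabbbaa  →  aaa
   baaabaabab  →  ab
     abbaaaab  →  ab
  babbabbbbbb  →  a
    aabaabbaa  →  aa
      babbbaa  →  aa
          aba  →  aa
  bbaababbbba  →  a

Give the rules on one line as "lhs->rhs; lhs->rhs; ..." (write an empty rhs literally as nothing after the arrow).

aab->b; ba->a; bab->b; bb->

  | abaabba => aaabba => abba => aa
  | abaabbbaa => aaabbbaa => abbbaa => abaa => aaa
  | baaabaabab => aaabaabab => abaabab => aaabab => abab => ab
  | abbaaaab => aaaaab => aaab => ab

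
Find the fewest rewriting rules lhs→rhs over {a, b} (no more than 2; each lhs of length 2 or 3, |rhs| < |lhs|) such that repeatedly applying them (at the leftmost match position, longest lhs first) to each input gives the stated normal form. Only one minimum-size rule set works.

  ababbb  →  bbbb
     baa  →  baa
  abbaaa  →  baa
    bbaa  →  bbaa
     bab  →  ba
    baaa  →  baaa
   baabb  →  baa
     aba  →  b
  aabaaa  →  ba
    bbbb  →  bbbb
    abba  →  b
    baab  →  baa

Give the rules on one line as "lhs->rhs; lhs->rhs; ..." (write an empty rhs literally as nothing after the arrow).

  | ababbb => bbbb
  | baa
  | abbaaa => abaaa => baa
  | bbaa

ab->a; aba->b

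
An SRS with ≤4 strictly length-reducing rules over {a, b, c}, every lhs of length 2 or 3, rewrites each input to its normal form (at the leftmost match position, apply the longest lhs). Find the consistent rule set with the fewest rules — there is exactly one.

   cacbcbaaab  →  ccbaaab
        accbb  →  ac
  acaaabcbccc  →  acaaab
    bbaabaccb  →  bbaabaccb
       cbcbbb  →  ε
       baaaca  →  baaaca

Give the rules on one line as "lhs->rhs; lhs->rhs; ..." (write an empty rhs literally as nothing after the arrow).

acb->; cbb->; ccc->b

  | cacbcbaaab => ccbaaab
  | accbb => ac
  | acaaabcbccc => acaaabcbb => acaaab
  | bbaabaccb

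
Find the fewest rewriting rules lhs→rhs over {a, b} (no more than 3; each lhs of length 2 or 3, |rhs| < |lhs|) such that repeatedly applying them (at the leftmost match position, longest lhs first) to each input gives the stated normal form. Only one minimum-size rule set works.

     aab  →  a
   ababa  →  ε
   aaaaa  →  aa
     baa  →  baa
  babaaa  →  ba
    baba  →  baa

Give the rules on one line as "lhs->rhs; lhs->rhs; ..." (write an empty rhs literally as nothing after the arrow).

  | aab => a
  | ababa => aaba => aaa => ε
  | aaaaa => aa
  | baa

aaa->; ab->; aba->aa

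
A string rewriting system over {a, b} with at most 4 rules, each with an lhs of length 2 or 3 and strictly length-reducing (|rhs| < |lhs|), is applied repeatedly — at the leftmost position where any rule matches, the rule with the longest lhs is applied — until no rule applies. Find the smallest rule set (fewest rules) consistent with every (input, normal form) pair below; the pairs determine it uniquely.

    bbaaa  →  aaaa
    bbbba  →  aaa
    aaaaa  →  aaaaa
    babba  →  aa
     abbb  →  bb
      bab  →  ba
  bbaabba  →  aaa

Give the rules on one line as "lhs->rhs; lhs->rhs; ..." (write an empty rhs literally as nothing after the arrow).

ab->a; abb->b; bba->aa

  | bbaaa => aaaa
  | bbbba => bbaa => aaa
  | aaaaa
  | babba => bba => aa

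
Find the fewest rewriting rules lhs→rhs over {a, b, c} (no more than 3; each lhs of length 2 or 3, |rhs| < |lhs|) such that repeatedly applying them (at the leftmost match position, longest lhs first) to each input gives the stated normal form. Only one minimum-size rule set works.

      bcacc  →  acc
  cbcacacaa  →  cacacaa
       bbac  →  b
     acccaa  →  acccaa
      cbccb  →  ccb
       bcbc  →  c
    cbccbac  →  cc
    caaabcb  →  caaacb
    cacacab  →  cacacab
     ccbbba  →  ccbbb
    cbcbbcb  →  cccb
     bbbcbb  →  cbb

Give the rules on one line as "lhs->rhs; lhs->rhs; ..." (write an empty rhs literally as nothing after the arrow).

  | bcacc => acc
  | cbcacacaa => cacacaa
  | bbac => bbc => b
  | acccaa

ba->b; bc->; bcb->cb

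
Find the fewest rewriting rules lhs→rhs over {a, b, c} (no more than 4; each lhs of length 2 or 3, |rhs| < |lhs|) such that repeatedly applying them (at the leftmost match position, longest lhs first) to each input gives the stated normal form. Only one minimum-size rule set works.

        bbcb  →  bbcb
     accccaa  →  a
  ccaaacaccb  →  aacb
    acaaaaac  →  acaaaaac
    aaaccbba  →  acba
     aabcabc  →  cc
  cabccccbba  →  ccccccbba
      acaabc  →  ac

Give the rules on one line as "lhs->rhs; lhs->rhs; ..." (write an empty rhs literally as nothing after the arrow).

ab->c; acc->; cca->

  | bbcb
  | accccaa => ccaa => a
  | ccaaacaccb => aacaccb => aacb
  | acaaaaac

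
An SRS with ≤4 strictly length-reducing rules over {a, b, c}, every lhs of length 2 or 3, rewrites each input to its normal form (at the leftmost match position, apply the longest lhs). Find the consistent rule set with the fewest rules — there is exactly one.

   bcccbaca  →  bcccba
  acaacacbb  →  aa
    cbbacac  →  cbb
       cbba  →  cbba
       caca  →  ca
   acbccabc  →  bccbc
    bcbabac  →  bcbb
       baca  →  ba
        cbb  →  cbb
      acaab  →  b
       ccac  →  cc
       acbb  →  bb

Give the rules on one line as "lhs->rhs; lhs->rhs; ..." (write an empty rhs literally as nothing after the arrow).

  | bcccbaca => bcccba
  | acaacacbb => aacacbb => aacbb => abb => aa
  | cbbacac => cbbac => cbb
  | cbba

ab->b; abb->aa; ac->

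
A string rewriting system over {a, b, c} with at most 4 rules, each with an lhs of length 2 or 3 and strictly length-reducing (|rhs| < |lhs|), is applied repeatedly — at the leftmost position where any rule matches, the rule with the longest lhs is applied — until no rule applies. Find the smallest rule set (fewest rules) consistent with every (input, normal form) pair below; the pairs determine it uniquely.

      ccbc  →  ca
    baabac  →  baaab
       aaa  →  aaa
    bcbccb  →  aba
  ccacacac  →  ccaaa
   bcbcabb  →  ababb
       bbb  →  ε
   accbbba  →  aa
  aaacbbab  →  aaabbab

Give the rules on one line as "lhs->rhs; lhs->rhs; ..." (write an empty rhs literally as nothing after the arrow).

  | ccbc => cac => ca
  | baabac => baaab
  | aaa
  | bcbccb => baccb => abcb => aba

ac->a; bac->ab; bbb->; cb->a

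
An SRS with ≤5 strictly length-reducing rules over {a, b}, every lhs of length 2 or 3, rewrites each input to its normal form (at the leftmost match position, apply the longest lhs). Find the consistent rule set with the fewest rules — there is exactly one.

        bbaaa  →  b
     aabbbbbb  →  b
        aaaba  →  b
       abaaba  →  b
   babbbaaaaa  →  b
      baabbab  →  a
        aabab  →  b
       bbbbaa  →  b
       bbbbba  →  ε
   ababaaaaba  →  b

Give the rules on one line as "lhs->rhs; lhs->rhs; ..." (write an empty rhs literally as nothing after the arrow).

  | bbaaa => aa => b
  | aabbbbbb => bbbbbbb => abbbbb => aabbb => bbbb => abb => aa => b
  | aaaba => baba => aba => aa => b
  | abaaba => aaaba => baba => aba => aa => b

aa->b; ba->a; bb->a; bba->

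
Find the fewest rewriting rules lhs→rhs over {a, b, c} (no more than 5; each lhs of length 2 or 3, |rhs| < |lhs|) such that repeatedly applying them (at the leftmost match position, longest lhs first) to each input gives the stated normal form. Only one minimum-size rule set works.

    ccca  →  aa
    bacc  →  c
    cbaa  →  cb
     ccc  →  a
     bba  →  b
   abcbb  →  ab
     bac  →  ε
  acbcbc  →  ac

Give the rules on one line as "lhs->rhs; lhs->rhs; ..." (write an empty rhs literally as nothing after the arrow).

  | ccca => aa
  | bacc => bcc => c
  | cbaa => cba => cb
  | ccc => a

ba->b; bb->b; bc->; ccc->a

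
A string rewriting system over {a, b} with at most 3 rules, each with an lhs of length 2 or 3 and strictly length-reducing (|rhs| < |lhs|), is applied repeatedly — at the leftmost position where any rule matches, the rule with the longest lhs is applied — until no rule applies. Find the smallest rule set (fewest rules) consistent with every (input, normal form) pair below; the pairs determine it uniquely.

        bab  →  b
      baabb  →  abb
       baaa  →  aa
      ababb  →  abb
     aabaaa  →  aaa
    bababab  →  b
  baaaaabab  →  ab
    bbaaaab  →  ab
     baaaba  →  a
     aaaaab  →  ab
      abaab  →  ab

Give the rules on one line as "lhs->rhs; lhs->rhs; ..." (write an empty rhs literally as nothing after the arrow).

  | bab => b
  | baabb => abb
  | baaa => aa
  | ababb => abb

aab->ab; ba->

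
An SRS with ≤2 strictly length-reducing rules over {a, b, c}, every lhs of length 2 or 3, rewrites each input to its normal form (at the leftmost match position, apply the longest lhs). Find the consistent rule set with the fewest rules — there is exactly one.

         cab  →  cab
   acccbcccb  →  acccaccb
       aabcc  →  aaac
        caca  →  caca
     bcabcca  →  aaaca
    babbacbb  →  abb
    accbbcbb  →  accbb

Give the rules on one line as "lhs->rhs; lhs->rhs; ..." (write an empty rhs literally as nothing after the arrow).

ba->; bc->a

  | cab
  | acccbcccb => acccaccb
  | aabcc => aaac
  | caca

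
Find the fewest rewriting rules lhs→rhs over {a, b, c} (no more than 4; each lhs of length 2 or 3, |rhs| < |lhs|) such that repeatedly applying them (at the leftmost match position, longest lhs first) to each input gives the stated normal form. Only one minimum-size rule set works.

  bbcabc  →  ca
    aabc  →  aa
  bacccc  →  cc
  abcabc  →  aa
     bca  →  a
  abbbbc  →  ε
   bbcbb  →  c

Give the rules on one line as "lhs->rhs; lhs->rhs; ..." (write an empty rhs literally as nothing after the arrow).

ac->; bb->; bc->

  | bbcabc => cabc => ca
  | aabc => aa
  | bacccc => bccc => cc
  | abcabc => aabc => aa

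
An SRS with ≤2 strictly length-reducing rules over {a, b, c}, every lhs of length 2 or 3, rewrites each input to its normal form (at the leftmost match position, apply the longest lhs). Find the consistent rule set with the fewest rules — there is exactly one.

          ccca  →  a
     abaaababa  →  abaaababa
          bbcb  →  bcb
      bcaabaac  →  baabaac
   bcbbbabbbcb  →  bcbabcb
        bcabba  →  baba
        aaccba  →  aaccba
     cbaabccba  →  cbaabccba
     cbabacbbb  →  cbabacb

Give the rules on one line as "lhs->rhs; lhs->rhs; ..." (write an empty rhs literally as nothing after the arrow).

  | ccca => cca => ca => a
  | abaaababa
  | bbcb => bcb
  | bcaabaac => baabaac

bb->b; ca->a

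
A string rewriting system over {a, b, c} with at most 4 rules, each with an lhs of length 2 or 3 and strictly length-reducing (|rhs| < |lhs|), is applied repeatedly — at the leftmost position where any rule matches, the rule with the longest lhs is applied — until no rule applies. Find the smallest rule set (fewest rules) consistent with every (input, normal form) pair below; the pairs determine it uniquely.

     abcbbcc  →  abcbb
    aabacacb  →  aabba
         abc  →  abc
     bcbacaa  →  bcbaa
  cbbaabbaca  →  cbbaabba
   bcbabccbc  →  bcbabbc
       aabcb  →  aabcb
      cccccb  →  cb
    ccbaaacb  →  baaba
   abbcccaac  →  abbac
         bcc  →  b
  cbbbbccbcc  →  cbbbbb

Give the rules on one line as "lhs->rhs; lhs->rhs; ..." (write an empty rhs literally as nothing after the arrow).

acb->ba; ca->; cc->

  | abcbbcc => abcbb
  | aabacacb => aabacb => aabba
  | abc
  | bcbacaa => bcbaa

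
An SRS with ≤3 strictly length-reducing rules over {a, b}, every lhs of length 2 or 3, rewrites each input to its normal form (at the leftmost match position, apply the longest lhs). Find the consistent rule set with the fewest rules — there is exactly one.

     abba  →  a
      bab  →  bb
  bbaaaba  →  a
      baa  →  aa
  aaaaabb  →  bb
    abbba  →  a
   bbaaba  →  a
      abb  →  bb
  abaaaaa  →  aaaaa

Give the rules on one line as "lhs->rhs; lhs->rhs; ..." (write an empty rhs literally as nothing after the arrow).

  | abba => bba => ba => a
  | bab => bb
  | bbaaaba => baaaba => aaaba => aaba => aba => ba => a
  | baa => aa

ab->b; ba->a; bab->bb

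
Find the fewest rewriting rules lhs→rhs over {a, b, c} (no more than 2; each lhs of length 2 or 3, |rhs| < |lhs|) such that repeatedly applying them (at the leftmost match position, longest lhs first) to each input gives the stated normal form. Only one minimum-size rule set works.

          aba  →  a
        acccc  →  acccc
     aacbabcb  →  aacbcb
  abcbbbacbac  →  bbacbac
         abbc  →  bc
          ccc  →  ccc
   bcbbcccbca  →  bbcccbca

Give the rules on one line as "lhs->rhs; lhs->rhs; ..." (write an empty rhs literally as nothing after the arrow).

ab->; cbb->b

  | aba => a
  | acccc
  | aacbabcb => aacbcb
  | abcbbbacbac => cbbbacbac => bbacbac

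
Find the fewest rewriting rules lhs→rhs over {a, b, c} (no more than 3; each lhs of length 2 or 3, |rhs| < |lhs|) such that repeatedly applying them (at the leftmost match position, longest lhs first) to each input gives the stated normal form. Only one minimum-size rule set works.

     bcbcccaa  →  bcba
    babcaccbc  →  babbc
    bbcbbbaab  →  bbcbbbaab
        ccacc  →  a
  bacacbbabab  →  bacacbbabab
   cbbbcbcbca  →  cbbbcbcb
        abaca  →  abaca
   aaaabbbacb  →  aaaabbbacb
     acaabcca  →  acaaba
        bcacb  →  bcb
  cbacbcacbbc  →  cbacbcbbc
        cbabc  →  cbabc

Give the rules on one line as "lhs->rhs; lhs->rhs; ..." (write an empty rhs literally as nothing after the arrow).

  | bcbcccaa => bcbcaa => bcba
  | babcaccbc => babccbc => babbc
  | bbcbbbaab
  | ccacc => acc => a

bca->b; cc->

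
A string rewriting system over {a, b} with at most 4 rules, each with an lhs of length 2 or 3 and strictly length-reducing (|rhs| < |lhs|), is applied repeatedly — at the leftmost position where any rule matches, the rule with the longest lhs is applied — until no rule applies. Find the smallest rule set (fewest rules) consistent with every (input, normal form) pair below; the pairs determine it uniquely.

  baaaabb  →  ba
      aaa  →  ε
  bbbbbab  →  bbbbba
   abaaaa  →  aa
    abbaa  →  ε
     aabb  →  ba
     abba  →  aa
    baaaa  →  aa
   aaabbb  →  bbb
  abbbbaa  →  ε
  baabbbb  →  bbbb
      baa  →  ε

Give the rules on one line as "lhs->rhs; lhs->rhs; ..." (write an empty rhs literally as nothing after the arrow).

aaa->; aab->ba; ab->a; baa->

  | baaaabb => aabb => bab => ba
  | aaa => ε
  | bbbbbab => bbbbba
  | abaaaa => aaaaa => aa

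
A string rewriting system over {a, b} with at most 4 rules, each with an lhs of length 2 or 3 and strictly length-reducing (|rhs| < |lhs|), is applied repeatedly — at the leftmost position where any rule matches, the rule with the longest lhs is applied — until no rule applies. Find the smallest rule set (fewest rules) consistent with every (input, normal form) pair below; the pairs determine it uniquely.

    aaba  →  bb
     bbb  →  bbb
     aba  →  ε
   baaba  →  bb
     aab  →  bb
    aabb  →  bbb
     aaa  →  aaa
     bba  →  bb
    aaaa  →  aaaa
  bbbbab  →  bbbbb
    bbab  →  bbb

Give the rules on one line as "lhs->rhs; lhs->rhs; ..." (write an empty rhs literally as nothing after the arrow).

aab->bb; aba->; ba->b

  | aaba => bba => bb
  | bbb
  | aba => ε
  | baaba => baba => bba => bb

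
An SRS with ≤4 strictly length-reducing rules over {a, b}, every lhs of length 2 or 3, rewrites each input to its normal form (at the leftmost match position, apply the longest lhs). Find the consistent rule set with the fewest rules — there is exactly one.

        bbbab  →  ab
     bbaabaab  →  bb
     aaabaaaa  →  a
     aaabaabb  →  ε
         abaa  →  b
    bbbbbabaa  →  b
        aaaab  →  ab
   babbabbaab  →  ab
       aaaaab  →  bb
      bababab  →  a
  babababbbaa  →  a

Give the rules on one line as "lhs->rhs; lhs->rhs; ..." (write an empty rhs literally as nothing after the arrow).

  | bbbab => baab => ab
  | bbaabaab => babaab => aab => bb
  | aaabaaaa => babaaaa => aaaa => baa => a
  | aaabaabb => babaabb => aabb => bbb => ba => ε

aa->b; ba->; bab->; bbb->ba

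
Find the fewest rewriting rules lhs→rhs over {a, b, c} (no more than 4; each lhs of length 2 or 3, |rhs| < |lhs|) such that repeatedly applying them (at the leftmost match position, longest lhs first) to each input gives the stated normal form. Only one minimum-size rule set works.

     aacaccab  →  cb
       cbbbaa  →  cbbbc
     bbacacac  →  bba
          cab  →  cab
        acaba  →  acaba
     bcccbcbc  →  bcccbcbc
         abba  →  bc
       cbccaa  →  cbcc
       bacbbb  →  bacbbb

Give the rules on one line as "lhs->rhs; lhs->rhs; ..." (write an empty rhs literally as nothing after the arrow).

  | aacaccab => ccaccab => cacab => aab => cb
  | cbbbaa => cbbbc
  | bbacacac => bbaaac => bbcac => bba
  | cab

aa->c; abb->ba; caa->c; cac->a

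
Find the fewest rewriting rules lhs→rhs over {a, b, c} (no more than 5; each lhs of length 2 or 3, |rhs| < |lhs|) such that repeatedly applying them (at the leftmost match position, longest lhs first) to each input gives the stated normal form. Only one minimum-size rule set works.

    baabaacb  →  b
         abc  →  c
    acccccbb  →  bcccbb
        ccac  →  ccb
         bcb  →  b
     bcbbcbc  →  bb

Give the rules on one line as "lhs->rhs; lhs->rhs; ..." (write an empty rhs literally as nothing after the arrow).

ab->; ac->b; acc->b; bcb->ac

  | baabaacb => baaacb => baabb => bab => b
  | abc => c
  | acccccbb => bcccbb
  | ccac => ccb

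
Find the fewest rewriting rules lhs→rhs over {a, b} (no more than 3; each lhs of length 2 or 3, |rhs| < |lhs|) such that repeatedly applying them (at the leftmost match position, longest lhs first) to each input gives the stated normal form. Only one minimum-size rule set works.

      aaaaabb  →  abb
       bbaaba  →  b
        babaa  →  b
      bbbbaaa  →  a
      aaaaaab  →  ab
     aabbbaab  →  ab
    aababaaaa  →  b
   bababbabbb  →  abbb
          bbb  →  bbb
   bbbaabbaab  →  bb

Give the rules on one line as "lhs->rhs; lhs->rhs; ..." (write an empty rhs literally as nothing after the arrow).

  | aaaaabb => baaabb => baabb => babb => abb
  | bbaaba => bbaba => baba => aba => aa => b
  | babaa => abaa => aba => aa => b
  | bbbbaaa => bbbbaa => bbbba => bbba => bba => ba => a

aa->b; ba->a; baa->ba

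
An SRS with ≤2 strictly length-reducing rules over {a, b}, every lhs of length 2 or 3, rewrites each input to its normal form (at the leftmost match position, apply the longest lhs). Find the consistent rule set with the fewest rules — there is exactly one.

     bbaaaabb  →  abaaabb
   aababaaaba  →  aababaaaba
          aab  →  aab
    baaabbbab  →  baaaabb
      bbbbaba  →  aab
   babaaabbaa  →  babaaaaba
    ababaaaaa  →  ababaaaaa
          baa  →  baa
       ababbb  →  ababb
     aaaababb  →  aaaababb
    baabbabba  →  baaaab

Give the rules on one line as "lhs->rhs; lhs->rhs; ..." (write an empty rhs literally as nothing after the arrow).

bba->ab; bbb->bb

  | bbaaaabb => abaaabb
  | aababaaaba
  | aab
  | baaabbbab => baaabbab => baaaabb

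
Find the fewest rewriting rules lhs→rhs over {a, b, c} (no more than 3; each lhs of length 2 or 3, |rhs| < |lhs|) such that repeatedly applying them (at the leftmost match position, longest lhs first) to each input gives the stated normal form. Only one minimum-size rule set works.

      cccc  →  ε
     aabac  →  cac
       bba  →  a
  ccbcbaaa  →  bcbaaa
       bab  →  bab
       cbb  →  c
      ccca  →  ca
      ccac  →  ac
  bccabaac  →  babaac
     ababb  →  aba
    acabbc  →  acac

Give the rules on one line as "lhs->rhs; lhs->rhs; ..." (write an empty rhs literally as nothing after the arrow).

aab->c; bb->; cc->

  | cccc => cc => ε
  | aabac => cac
  | bba => a
  | ccbcbaaa => bcbaaa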